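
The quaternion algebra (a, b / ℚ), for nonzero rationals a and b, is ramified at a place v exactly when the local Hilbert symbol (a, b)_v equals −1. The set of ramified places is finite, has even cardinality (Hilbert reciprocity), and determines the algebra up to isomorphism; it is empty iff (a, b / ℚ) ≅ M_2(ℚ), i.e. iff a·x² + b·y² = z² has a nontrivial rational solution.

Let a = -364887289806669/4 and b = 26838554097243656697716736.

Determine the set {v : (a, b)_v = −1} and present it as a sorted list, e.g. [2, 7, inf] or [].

[2, 7, 19, 31]

(a, b) ≡ (-94829, 41354) mod (ℚ^×)²; places V = {2, 3, 7, 19, 23, 29, 31, ∞}.
(a,b)_19: α=1, u≡5; β=0, v≡15 (mod 19); (5|19)=+1, (15|19)=-1; sign (−1)^0·+1^0·-1^1 = -1.
(a,b)_29: α=2, u≡5; β=3, v≡24 (mod 29); (5|29)=+1, (24|29)=+1; sign (−1)^0·+1^3·+1^2 = +1.
(a,b)_2: α=-2, β=13; u≡3, v≡5 (mod 8); ε(u)ε(v)=1·0, αω(v)=-2·1, βω(u)=13·1; sum ≡ 1  ⇒  -1.
(a,b)_7: α=1, u≡6; β=0, v≡5 (mod 7); (6|7)=-1, (5|7)=-1; sign (−1)^0·-1^0·-1^1 = -1.
(a,b)_31: α=3, u≡25; β=5, v≡1 (mod 31); (25|31)=+1, (1|31)=+1; sign (−1)^1·+1^5·+1^3 = -1.
(a,b)_23: α=3, u≡15; β=5, v≡16 (mod 23); (15|23)=-1, (16|23)=+1; sign (−1)^1·-1^5·+1^3 = +1.
(a,b)_∞: sgn(-94829)=−, sgn(41354)=+, so +1.
(a,b)_3: α=2, u≡1; β=6, v≡2 (mod 3); (1|3)=+1, (2|3)=-1; sign (−1)^0·+1^6·-1^2 = +1.
Ram(-94829, 41354) = {2, 7, 19, 31}; no ℚ_2-point on the conic.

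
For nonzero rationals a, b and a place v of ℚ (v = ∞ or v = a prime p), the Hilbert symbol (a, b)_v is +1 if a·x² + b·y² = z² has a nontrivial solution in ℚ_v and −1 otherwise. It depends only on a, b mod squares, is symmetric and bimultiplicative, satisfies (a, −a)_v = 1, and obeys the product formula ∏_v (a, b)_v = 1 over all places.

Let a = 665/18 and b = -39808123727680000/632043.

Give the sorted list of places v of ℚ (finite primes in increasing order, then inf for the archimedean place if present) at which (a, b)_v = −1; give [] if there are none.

[2, 7, 19, 23]

(a, b) ≡ (1330, -966) mod (ℚ^×)²; places V = {2, 3, 5, 7, 11, 17, 19, 23, ∞}.
(a,b)_3: α=-2, u≡1; β=-7, v≡2 (mod 3); (1|3)=+1, (2|3)=-1; sign (−1)^0·+1^-7·-1^-2 = +1.
(a,b)_11: α=0, u≡7; β=2, v≡6 (mod 11); (7|11)=-1, (6|11)=-1; sign (−1)^0·-1^2·-1^0 = +1.
(a,b)_23: α=0, u≡5; β=1, v≡12 (mod 23); (5|23)=-1, (12|23)=+1; sign (−1)^0·-1^1·+1^0 = -1.
(a,b)_5: α=1, u≡1; β=4, v≡4 (mod 5); (1|5)=+1, (4|5)=+1; sign (−1)^0·+1^4·+1^1 = +1.
(a,b)_∞: sgn(1330)=+, sgn(-966)=−, so +1.
(a,b)_19: α=1, u≡3; β=4, v≡12 (mod 19); (3|19)=-1, (12|19)=-1; sign (−1)^0·-1^4·-1^1 = -1.
(a,b)_7: α=1, u≡1; β=3, v≡2 (mod 7); (1|7)=+1, (2|7)=+1; sign (−1)^1·+1^3·+1^1 = -1.
(a,b)_17: α=0, u≡2; β=-2, v≡14 (mod 17); (2|17)=+1, (14|17)=-1; sign (−1)^0·+1^-2·-1^0 = +1.
(a,b)_2: α=-1, β=9; u≡1, v≡5 (mod 8); ε(u)ε(v)=0·0, αω(v)=-1·1, βω(u)=9·0; sum ≡ 1  ⇒  -1.
Ram(1330, -966) = {2, 7, 19, 23}; no ℚ_2-point on the conic.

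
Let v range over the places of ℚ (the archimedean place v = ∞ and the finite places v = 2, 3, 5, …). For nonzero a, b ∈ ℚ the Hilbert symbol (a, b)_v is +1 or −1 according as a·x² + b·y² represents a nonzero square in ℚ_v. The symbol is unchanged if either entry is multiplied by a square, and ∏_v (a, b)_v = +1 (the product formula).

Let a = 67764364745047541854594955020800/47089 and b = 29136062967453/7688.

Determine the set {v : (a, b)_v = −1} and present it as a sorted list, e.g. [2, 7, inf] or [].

[13, 17]

Mod squares: a ≡ 609178, b ≡ 25194. Check v ∈ {∞, 2, 3, 5, 7, 13, 17, 19, 23, 31, 41}.
v=13: a=13^0·(≡11), b=13^1·(≡1) mod 13; (11|13)=-1, (1|13)=+1; (−1)^{0·1·6}·(-1)^1·(+1)^0 = -1.
v=∞: 609178 > 0 and 25194 > 0  ⇒  (a,b)_∞ = +1.
v=5: a=5^2·(≡3), b=5^0·(≡1) mod 5; (3|5)=-1, (1|5)=+1; (−1)^{2·0·2}·(-1)^0·(+1)^2 = +1.
v=31: a=31^-2·(≡20), b=31^-2·(≡12) mod 31; (20|31)=+1, (12|31)=-1; (−1)^{-2·-2·15}·(+1)^-2·(-1)^-2 = +1.
v=17: a=17^5·(≡9), b=17^3·(≡12) mod 17; (9|17)=+1, (12|17)=-1; (−1)^{5·3·8}·(+1)^3·(-1)^5 = -1.
v=19: a=19^3·(≡16), b=19^1·(≡10) mod 19; (16|19)=+1, (10|19)=-1; (−1)^{3·1·9}·(+1)^1·(-1)^3 = +1.
v=23: a=23^5·(≡16), b=23^2·(≡3) mod 23; (16|23)=+1, (3|23)=+1; (−1)^{5·2·11}·(+1)^2·(+1)^5 = +1.
v=2: v_2(a)=9, v_2(b)=-3; units ≡ 5, 5 (mod 8); ε·ε+αω+βω = 0·0+9·1+-3·1 ≡ 0  ⇒  (a,b)_2 = +1.
v=41: a=41^5·(≡39), b=41^2·(≡36) mod 41; (39|41)=+1, (36|41)=+1; (−1)^{5·2·20}·(+1)^2·(+1)^5 = +1.
v=3: a=3^6·(≡1), b=3^3·(≡1) mod 3; (1|3)=+1, (1|3)=+1; (−1)^{6·3·1}·(+1)^3·(+1)^6 = +1.
v=7: a=7^-2·(≡5), b=7^0·(≡4) mod 7; (5|7)=-1, (4|7)=+1; (−1)^{-2·0·3}·(-1)^0·(+1)^-2 = +1.
(609178, 25194 / ℚ) ramifies at {13, 17}: a division algebra.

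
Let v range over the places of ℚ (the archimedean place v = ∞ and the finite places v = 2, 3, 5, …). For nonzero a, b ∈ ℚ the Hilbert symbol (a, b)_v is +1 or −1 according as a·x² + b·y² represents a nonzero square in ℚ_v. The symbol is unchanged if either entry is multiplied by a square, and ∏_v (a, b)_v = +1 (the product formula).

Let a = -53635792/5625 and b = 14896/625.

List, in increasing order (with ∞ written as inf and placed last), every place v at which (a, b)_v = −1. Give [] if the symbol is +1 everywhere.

Mod squares: a ≡ -37, b ≡ 19. Check v ∈ {∞, 2, 3, 5, 7, 19, 37, 43}.
v=3: a=3^-2·(≡2), b=3^0·(≡1) mod 3; (2|3)=-1, (1|3)=+1; (−1)^{-2·0·1}·(-1)^0·(+1)^-2 = +1.
v=∞: -37 < 0 and 19 > 0  ⇒  (a,b)_∞ = +1.
v=43: a=43^2·(≡14), b=43^0·(≡12) mod 43; (14|43)=+1, (12|43)=-1; (−1)^{2·0·21}·(+1)^0·(-1)^2 = +1.
v=5: a=5^-4·(≡2), b=5^-4·(≡1) mod 5; (2|5)=-1, (1|5)=+1; (−1)^{-4·-4·2}·(-1)^-4·(+1)^-4 = +1.
v=2: v_2(a)=4, v_2(b)=4; units ≡ 3, 3 (mod 8); ε·ε+αω+βω = 1·1+4·1+4·1 ≡ 1  ⇒  (a,b)_2 = -1.
v=37: a=37^1·(≡7), b=37^0·(≡13) mod 37; (7|37)=+1, (13|37)=-1; (−1)^{1·0·18}·(+1)^0·(-1)^1 = -1.
v=19: a=19^0·(≡11), b=19^1·(≡7) mod 19; (11|19)=+1, (7|19)=+1; (−1)^{0·1·9}·(+1)^1·(+1)^0 = +1.
v=7: a=7^2·(≡6), b=7^2·(≡5) mod 7; (6|7)=-1, (5|7)=-1; (−1)^{2·2·3}·(-1)^2·(-1)^2 = +1.
(-37, 19 / ℚ) ramifies at {2, 37}: a division algebra.

[2, 37]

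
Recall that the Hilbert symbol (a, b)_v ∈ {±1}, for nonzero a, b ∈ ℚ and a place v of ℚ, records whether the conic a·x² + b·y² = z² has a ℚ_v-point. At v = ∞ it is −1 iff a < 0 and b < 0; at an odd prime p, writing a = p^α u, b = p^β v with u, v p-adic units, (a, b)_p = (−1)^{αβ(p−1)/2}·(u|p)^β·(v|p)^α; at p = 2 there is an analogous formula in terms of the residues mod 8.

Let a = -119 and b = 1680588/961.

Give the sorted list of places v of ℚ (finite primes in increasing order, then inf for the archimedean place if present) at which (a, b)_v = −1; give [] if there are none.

[13, 19]

Mod squares: a ≡ -119, b ≡ 5187. Check v ∈ {∞, 2, 3, 7, 13, 17, 19, 31}.
v=3: a=3^0·(≡1), b=3^5·(≡1) mod 3; (1|3)=+1, (1|3)=+1; (−1)^{0·5·1}·(+1)^5·(+1)^0 = +1.
v=7: a=7^1·(≡4), b=7^1·(≡6) mod 7; (4|7)=+1, (6|7)=-1; (−1)^{1·1·3}·(+1)^1·(-1)^1 = +1.
v=2: v_2(a)=0, v_2(b)=2; units ≡ 1, 3 (mod 8); ε·ε+αω+βω = 0·1+0·1+2·0 ≡ 0  ⇒  (a,b)_2 = +1.
v=13: a=13^0·(≡11), b=13^1·(≡9) mod 13; (11|13)=-1, (9|13)=+1; (−1)^{0·1·6}·(-1)^1·(+1)^0 = -1.
v=∞: -119 < 0 and 5187 > 0  ⇒  (a,b)_∞ = +1.
v=17: a=17^1·(≡10), b=17^0·(≡4) mod 17; (10|17)=-1, (4|17)=+1; (−1)^{1·0·8}·(-1)^0·(+1)^1 = +1.
v=31: a=31^0·(≡5), b=31^-2·(≡16) mod 31; (5|31)=+1, (16|31)=+1; (−1)^{0·-2·15}·(+1)^-2·(+1)^0 = +1.
v=19: a=19^0·(≡14), b=19^1·(≡11) mod 19; (14|19)=-1, (11|19)=+1; (−1)^{0·1·9}·(-1)^1·(+1)^0 = -1.
(-119, 5187 / ℚ) ramifies at {13, 19}: a division algebra.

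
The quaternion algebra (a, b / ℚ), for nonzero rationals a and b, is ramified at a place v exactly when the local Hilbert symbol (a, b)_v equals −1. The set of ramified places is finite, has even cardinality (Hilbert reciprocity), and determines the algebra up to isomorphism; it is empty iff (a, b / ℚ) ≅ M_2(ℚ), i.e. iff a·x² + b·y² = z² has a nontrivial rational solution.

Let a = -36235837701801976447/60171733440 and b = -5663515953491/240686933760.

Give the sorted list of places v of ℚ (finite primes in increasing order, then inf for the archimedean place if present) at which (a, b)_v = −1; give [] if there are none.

(a, b) ≡ (-72105, -165) mod (ℚ^×)²; places V = {2, 3, 5, 7, 11, 13, 19, 23, 29, 37, 41, 43, ∞}.
(a,b)_19: α=1, u≡1; β=0, v≡4 (mod 19); (1|19)=+1, (4|19)=+1; sign (−1)^0·+1^0·+1^1 = +1.
(a,b)_5: α=-1, u≡1; β=-1, v≡2 (mod 5); (1|5)=+1, (2|5)=-1; sign (−1)^0·+1^-1·-1^-1 = -1.
(a,b)_3: α=-3, u≡1; β=-3, v≡2 (mod 3); (1|3)=+1, (2|3)=-1; sign (−1)^1·+1^-3·-1^-3 = +1.
(a,b)_7: α=-2, u≡4; β=-2, v≡3 (mod 7); (4|7)=+1, (3|7)=-1; sign (−1)^0·+1^-2·-1^-2 = +1.
(a,b)_∞: sgn(-72105)=−, sgn(-165)=−, so -1.
(a,b)_2: α=-6, β=-8; u≡7, v≡3 (mod 8); ε(u)ε(v)=1·1, αω(v)=-6·1, βω(u)=-8·0; sum ≡ 1  ⇒  -1.
(a,b)_37: α=2, u≡24; β=2, v≡2 (mod 37); (24|37)=-1, (2|37)=-1; sign (−1)^0·-1^2·-1^2 = +1.
(a,b)_23: α=1, u≡2; β=0, v≡21 (mod 23); (2|23)=+1, (21|23)=-1; sign (−1)^0·+1^0·-1^1 = -1.
(a,b)_43: α=2, u≡4; β=2, v≡12 (mod 43); (4|43)=+1, (12|43)=-1; sign (−1)^0·+1^2·-1^2 = +1.
(a,b)_29: α=-2, u≡17; β=-2, v≡4 (mod 29); (17|29)=-1, (4|29)=+1; sign (−1)^0·-1^-2·+1^-2 = +1.
(a,b)_13: α=-2, u≡5; β=-2, v≡1 (mod 13); (5|13)=-1, (1|13)=+1; sign (−1)^0·-1^-2·+1^-2 = +1.
(a,b)_11: α=7, u≡5; β=3, v≡6 (mod 11); (5|11)=+1, (6|11)=-1; sign (−1)^1·+1^3·-1^7 = +1.
(a,b)_41: α=2, u≡14; β=2, v≡23 (mod 41); (14|41)=-1, (23|41)=+1; sign (−1)^0·-1^2·+1^2 = +1.
Ram(-72105, -165) = {2, 5, 23, ∞}; no ℚ_2-point on the conic.

[2, 5, 23, inf]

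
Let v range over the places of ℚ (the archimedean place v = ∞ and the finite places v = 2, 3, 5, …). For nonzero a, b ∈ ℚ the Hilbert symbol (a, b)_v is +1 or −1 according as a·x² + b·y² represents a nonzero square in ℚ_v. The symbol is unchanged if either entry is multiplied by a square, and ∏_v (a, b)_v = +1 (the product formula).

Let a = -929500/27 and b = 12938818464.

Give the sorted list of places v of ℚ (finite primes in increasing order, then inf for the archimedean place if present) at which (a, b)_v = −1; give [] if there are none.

[2, 3]

Mod squares: a ≡ -165, b ≡ 26. Check v ∈ {∞, 2, 3, 5, 11, 13}.
v=2: v_2(a)=2, v_2(b)=5; units ≡ 3, 5 (mod 8); ε·ε+αω+βω = 1·0+2·1+5·1 ≡ 1  ⇒  (a,b)_2 = -1.
v=13: a=13^2·(≡12), b=13^5·(≡8) mod 13; (12|13)=+1, (8|13)=-1; (−1)^{2·5·6}·(+1)^5·(-1)^2 = +1.
v=∞: -165 < 0 and 26 > 0  ⇒  (a,b)_∞ = +1.
v=11: a=11^1·(≡7), b=11^2·(≡9) mod 11; (7|11)=-1, (9|11)=+1; (−1)^{1·2·5}·(-1)^2·(+1)^1 = +1.
v=3: a=3^-3·(≡2), b=3^2·(≡2) mod 3; (2|3)=-1, (2|3)=-1; (−1)^{-3·2·1}·(-1)^2·(-1)^-3 = -1.
v=5: a=5^3·(≡2), b=5^0·(≡4) mod 5; (2|5)=-1, (4|5)=+1; (−1)^{3·0·2}·(-1)^0·(+1)^3 = +1.
|Ram(-165, 26)| = 2, even; anisotropic at {2, 3}.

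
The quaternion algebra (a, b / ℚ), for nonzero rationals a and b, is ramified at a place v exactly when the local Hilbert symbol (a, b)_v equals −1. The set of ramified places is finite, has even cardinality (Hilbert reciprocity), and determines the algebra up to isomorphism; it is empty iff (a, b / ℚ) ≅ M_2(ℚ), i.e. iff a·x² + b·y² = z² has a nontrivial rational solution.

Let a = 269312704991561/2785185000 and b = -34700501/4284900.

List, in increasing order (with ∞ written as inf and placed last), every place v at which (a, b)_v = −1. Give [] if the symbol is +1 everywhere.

(a, b) ≡ (95914, -341) mod (ℚ^×)²; places V = {2, 3, 5, 7, 11, 13, 17, 23, 29, 31, ∞}.
(a,b)_7: α=3, u≡3; β=0, v≡1 (mod 7); (3|7)=-1, (1|7)=+1; sign (−1)^0·-1^0·+1^3 = +1.
(a,b)_∞: sgn(95914)=+, sgn(-341)=−, so +1.
(a,b)_31: α=1, u≡18; β=1, v≡28 (mod 31); (18|31)=+1, (28|31)=+1; sign (−1)^1·+1^1·+1^1 = -1.
(a,b)_17: α=1, u≡8; β=0, v≡16 (mod 17); (8|17)=+1, (16|17)=+1; sign (−1)^0·+1^0·+1^1 = +1.
(a,b)_13: α=-1, u≡11; β=0, v≡1 (mod 13); (11|13)=-1, (1|13)=+1; sign (−1)^0·-1^0·+1^-1 = +1.
(a,b)_5: α=-4, u≡1; β=-2, v≡4 (mod 5); (1|5)=+1, (4|5)=+1; sign (−1)^0·+1^-2·+1^-4 = +1.
(a,b)_23: α=-2, u≡8; β=-2, v≡9 (mod 23); (8|23)=+1, (9|23)=+1; sign (−1)^0·+1^-2·+1^-2 = +1.
(a,b)_29: α=2, u≡18; β=2, v≡7 (mod 29); (18|29)=-1, (7|29)=+1; sign (−1)^0·-1^2·+1^2 = +1.
(a,b)_2: α=-3, β=-2; u≡5, v≡3 (mod 8); ε(u)ε(v)=0·1, αω(v)=-3·1, βω(u)=-2·1; sum ≡ 1  ⇒  -1.
(a,b)_3: α=-4, u≡1; β=-4, v≡1 (mod 3); (1|3)=+1, (1|3)=+1; sign (−1)^0·+1^-4·+1^-4 = +1.
(a,b)_11: α=6, u≡3; β=3, v≡8 (mod 11); (3|11)=+1, (8|11)=-1; sign (−1)^0·+1^3·-1^6 = +1.
Ram(95914, -341) = {2, 31}; no ℚ_2-point on the conic.

[2, 31]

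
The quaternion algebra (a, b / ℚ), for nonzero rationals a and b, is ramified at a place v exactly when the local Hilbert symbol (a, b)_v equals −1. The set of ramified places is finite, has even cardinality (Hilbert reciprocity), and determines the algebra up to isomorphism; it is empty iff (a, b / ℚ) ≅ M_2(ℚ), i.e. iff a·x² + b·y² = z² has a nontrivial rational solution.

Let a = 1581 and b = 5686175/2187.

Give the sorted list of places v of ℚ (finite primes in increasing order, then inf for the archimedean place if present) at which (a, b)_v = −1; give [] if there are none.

Mod squares: a ≡ 1581, b ≡ 682341. Check v ∈ {∞, 2, 3, 5, 11, 17, 23, 29, 31}.
v=5: a=5^0·(≡1), b=5^2·(≡1) mod 5; (1|5)=+1, (1|5)=+1; (−1)^{0·2·2}·(+1)^2·(+1)^0 = +1.
v=11: a=11^0·(≡8), b=11^1·(≡10) mod 11; (8|11)=-1, (10|11)=-1; (−1)^{0·1·5}·(-1)^1·(-1)^0 = -1.
v=31: a=31^1·(≡20), b=31^1·(≡9) mod 31; (20|31)=+1, (9|31)=+1; (−1)^{1·1·15}·(+1)^1·(+1)^1 = -1.
v=2: v_2(a)=0, v_2(b)=0; units ≡ 5, 5 (mod 8); ε·ε+αω+βω = 0·0+0·1+0·1 ≡ 0  ⇒  (a,b)_2 = +1.
v=3: a=3^1·(≡2), b=3^-7·(≡2) mod 3; (2|3)=-1, (2|3)=-1; (−1)^{1·-7·1}·(-1)^-7·(-1)^1 = -1.
v=29: a=29^0·(≡15), b=29^1·(≡15) mod 29; (15|29)=-1, (15|29)=-1; (−1)^{0·1·14}·(-1)^1·(-1)^0 = -1.
v=∞: 1581 > 0 and 682341 > 0  ⇒  (a,b)_∞ = +1.
v=23: a=23^0·(≡17), b=23^1·(≡22) mod 23; (17|23)=-1, (22|23)=-1; (−1)^{0·1·11}·(-1)^1·(-1)^0 = -1.
v=17: a=17^1·(≡8), b=17^0·(≡6) mod 17; (8|17)=+1, (6|17)=-1; (−1)^{1·0·8}·(+1)^0·(-1)^1 = -1.
Ram(1581, 682341) = {3, 11, 17, 23, 29, 31}; no ℚ_3-point on the conic.

[3, 11, 17, 23, 29, 31]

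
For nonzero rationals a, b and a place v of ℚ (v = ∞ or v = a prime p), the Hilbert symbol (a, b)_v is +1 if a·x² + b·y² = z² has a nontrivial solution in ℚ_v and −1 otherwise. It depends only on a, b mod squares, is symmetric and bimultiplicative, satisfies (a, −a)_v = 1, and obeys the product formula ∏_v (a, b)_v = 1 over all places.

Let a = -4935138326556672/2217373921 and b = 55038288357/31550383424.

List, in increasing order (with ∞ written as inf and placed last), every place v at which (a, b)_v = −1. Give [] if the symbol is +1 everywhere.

Mod squares: a ≡ -3, b ≡ 377. Check v ∈ {∞, 2, 3, 7, 13, 19, 23, 29, 31, 41}.
v=2: v_2(a)=12, v_2(b)=-6; units ≡ 5, 1 (mod 8); ε·ε+αω+βω = 0·0+12·0+-6·1 ≡ 0  ⇒  (a,b)_2 = +1.
v=∞: -3 < 0 and 377 > 0  ⇒  (a,b)_∞ = +1.
v=3: a=3^1·(≡2), b=3^2·(≡2) mod 3; (2|3)=-1, (2|3)=-1; (−1)^{1·2·1}·(-1)^2·(-1)^1 = -1.
v=23: a=23^0·(≡7), b=23^4·(≡4) mod 23; (7|23)=-1, (4|23)=+1; (−1)^{0·4·11}·(-1)^4·(+1)^0 = +1.
v=29: a=29^2·(≡27), b=29^-1·(≡25) mod 29; (27|29)=-1, (25|29)=+1; (−1)^{2·-1·14}·(-1)^-1·(+1)^2 = -1.
v=19: a=19^0·(≡17), b=19^-2·(≡1) mod 19; (17|19)=+1, (1|19)=+1; (−1)^{0·-2·9}·(+1)^-2·(+1)^0 = +1.
v=7: a=7^-4·(≡1), b=7^-2·(≡3) mod 7; (1|7)=+1, (3|7)=-1; (−1)^{-4·-2·3}·(+1)^-2·(-1)^-4 = +1.
v=13: a=13^2·(≡4), b=13^1·(≡4) mod 13; (4|13)=+1, (4|13)=+1; (−1)^{2·1·6}·(+1)^1·(+1)^2 = +1.
v=31: a=31^-4·(≡4), b=31^-2·(≡14) mod 31; (4|31)=+1, (14|31)=+1; (−1)^{-4·-2·15}·(+1)^-2·(+1)^-4 = +1.
v=41: a=41^4·(≡38), b=41^2·(≡32) mod 41; (38|41)=-1, (32|41)=+1; (−1)^{4·2·20}·(-1)^2·(+1)^4 = +1.
(-3, 377 / ℚ) ramifies at {3, 29}: a division algebra.

[3, 29]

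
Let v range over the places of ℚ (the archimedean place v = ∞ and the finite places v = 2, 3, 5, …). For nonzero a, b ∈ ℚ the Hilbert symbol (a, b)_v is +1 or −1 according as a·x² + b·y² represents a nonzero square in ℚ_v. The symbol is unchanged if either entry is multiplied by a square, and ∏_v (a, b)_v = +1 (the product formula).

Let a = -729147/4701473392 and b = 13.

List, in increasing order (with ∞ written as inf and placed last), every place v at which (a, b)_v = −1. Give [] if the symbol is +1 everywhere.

[7, 13]

Mod squares: a ≡ -21, b ≡ 13. Check v ∈ {∞, 2, 3, 7, 11, 13, 17, 19, 29, 31}.
v=29: a=29^2·(≡8), b=29^0·(≡13) mod 29; (8|29)=-1, (13|29)=+1; (−1)^{2·0·14}·(-1)^0·(+1)^2 = +1.
v=2: v_2(a)=-4, v_2(b)=0; units ≡ 3, 5 (mod 8); ε·ε+αω+βω = 1·0+-4·1+0·1 ≡ 0  ⇒  (a,b)_2 = +1.
v=13: a=13^0·(≡2), b=13^1·(≡1) mod 13; (2|13)=-1, (1|13)=+1; (−1)^{0·1·6}·(-1)^1·(+1)^0 = -1.
v=11: a=11^-2·(≡9), b=11^0·(≡2) mod 11; (9|11)=+1, (2|11)=-1; (−1)^{-2·0·5}·(+1)^0·(-1)^-2 = +1.
v=7: a=7^-1·(≡2), b=7^0·(≡6) mod 7; (2|7)=+1, (6|7)=-1; (−1)^{-1·0·3}·(+1)^0·(-1)^-1 = -1.
v=3: a=3^1·(≡2), b=3^0·(≡1) mod 3; (2|3)=-1, (1|3)=+1; (−1)^{1·0·1}·(-1)^0·(+1)^1 = +1.
v=∞: -21 < 0 and 13 > 0  ⇒  (a,b)_∞ = +1.
v=31: a=31^-2·(≡5), b=31^0·(≡13) mod 31; (5|31)=+1, (13|31)=-1; (−1)^{-2·0·15}·(+1)^0·(-1)^-2 = +1.
v=17: a=17^2·(≡13), b=17^0·(≡13) mod 17; (13|17)=+1, (13|17)=+1; (−1)^{2·0·8}·(+1)^0·(+1)^2 = +1.
v=19: a=19^-2·(≡11), b=19^0·(≡13) mod 19; (11|19)=+1, (13|19)=-1; (−1)^{-2·0·9}·(+1)^0·(-1)^-2 = +1.
|Ram(-21, 13)| = 2, even; anisotropic at {7, 13}.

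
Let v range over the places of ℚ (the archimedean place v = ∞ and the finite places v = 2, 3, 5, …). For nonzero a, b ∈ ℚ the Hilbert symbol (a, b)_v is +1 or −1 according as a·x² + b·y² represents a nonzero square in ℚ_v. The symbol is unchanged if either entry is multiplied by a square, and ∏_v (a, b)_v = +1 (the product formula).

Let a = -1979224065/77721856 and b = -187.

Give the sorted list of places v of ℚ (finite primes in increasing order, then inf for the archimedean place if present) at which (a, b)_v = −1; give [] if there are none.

Mod squares: a ≡ -1785, b ≡ -187. Check v ∈ {∞, 2, 3, 5, 7, 11, 13, 17, 19, 29}.
v=17: a=17^1·(≡10), b=17^1·(≡6) mod 17; (10|17)=-1, (6|17)=-1; (−1)^{1·1·8}·(-1)^1·(-1)^1 = +1.
v=7: a=7^1·(≡4), b=7^0·(≡2) mod 7; (4|7)=+1, (2|7)=+1; (−1)^{1·0·3}·(+1)^0·(+1)^1 = +1.
v=3: a=3^9·(≡2), b=3^0·(≡2) mod 3; (2|3)=-1, (2|3)=-1; (−1)^{9·0·1}·(-1)^0·(-1)^9 = -1.
v=11: a=11^0·(≡2), b=11^1·(≡5) mod 11; (2|11)=-1, (5|11)=+1; (−1)^{0·1·5}·(-1)^1·(+1)^0 = -1.
v=29: a=29^-2·(≡7), b=29^0·(≡16) mod 29; (7|29)=+1, (16|29)=+1; (−1)^{-2·0·14}·(+1)^0·(+1)^-2 = +1.
v=5: a=5^1·(≡2), b=5^0·(≡3) mod 5; (2|5)=-1, (3|5)=-1; (−1)^{1·0·2}·(-1)^0·(-1)^1 = -1.
v=∞: -1785 < 0 and -187 < 0  ⇒  (a,b)_∞ = -1.
v=13: a=13^2·(≡4), b=13^0·(≡8) mod 13; (4|13)=+1, (8|13)=-1; (−1)^{2·0·6}·(+1)^0·(-1)^2 = +1.
v=19: a=19^-2·(≡1), b=19^0·(≡3) mod 19; (1|19)=+1, (3|19)=-1; (−1)^{-2·0·9}·(+1)^0·(-1)^-2 = +1.
v=2: v_2(a)=-8, v_2(b)=0; units ≡ 7, 5 (mod 8); ε·ε+αω+βω = 1·0+-8·1+0·0 ≡ 0  ⇒  (a,b)_2 = +1.
(-1785, -187 / ℚ) ramifies at {3, 5, 11, ∞}: a division algebra.

[3, 5, 11, inf]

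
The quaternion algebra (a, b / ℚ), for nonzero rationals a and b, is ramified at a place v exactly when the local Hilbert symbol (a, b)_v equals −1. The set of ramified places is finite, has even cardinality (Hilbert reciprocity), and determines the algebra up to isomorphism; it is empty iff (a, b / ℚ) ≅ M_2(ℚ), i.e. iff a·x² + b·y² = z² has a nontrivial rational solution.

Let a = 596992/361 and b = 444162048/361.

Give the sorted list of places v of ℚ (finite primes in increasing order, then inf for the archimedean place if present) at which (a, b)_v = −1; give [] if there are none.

[2, 53]

Mod squares: a ≡ 583, b ≡ 108438. Check v ∈ {∞, 2, 3, 11, 19, 31, 53}.
v=19: a=19^-2·(≡12), b=19^-2·(≡17) mod 19; (12|19)=-1, (17|19)=+1; (−1)^{-2·-2·9}·(-1)^-2·(+1)^-2 = +1.
v=11: a=11^1·(≡1), b=11^1·(≡7) mod 11; (1|11)=+1, (7|11)=-1; (−1)^{1·1·5}·(+1)^1·(-1)^1 = +1.
v=2: v_2(a)=10, v_2(b)=13; units ≡ 7, 3 (mod 8); ε·ε+αω+βω = 1·1+10·1+13·0 ≡ 1  ⇒  (a,b)_2 = -1.
v=31: a=31^0·(≡9), b=31^1·(≡30) mod 31; (9|31)=+1, (30|31)=-1; (−1)^{0·1·15}·(+1)^1·(-1)^0 = +1.
v=3: a=3^0·(≡1), b=3^1·(≡2) mod 3; (1|3)=+1, (2|3)=-1; (−1)^{0·1·1}·(+1)^1·(-1)^0 = +1.
v=53: a=53^1·(≡29), b=53^1·(≡5) mod 53; (29|53)=+1, (5|53)=-1; (−1)^{1·1·26}·(+1)^1·(-1)^1 = -1.
v=∞: 583 > 0 and 108438 > 0  ⇒  (a,b)_∞ = +1.
(583, 108438 / ℚ) ramifies at {2, 53}: a division algebra.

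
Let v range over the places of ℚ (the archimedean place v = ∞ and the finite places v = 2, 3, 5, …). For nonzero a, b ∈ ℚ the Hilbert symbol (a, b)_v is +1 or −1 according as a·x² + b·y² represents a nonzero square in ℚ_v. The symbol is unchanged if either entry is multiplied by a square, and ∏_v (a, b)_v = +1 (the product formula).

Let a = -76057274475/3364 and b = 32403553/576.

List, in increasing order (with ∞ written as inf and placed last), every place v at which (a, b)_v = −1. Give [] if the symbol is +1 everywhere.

(a, b) ≡ (-3731, 3913) mod (ℚ^×)²; places V = {2, 3, 5, 7, 13, 29, 41, 43, ∞}.
(a,b)_5: α=2, u≡4; β=0, v≡3 (mod 5); (4|5)=+1, (3|5)=-1; sign (−1)^0·+1^0·-1^2 = +1.
(a,b)_7: α=3, u≡5; β=3, v≡3 (mod 7); (5|7)=-1, (3|7)=-1; sign (−1)^1·-1^3·-1^3 = -1.
(a,b)_41: α=1, u≡31; β=0, v≡32 (mod 41); (31|41)=+1, (32|41)=+1; sign (−1)^0·+1^0·+1^1 = +1.
(a,b)_13: α=1, u≡1; β=3, v≡5 (mod 13); (1|13)=+1, (5|13)=-1; sign (−1)^0·+1^3·-1^1 = -1.
(a,b)_29: α=-2, u≡14; β=0, v≡8 (mod 29); (14|29)=-1, (8|29)=-1; sign (−1)^0·-1^0·-1^-2 = +1.
(a,b)_3: α=2, u≡1; β=-2, v≡1 (mod 3); (1|3)=+1, (1|3)=+1; sign (−1)^0·+1^-2·+1^2 = +1.
(a,b)_2: α=-2, β=-6; u≡5, v≡1 (mod 8); ε(u)ε(v)=0·0, αω(v)=-2·0, βω(u)=-6·1; sum ≡ 0  ⇒  +1.
(a,b)_43: α=2, u≡17; β=1, v≡20 (mod 43); (17|43)=+1, (20|43)=-1; sign (−1)^0·+1^1·-1^2 = +1.
(a,b)_∞: sgn(-3731)=−, sgn(3913)=+, so +1.
Ram(-3731, 3913) = {7, 13}; no ℚ_7-point on the conic.

[7, 13]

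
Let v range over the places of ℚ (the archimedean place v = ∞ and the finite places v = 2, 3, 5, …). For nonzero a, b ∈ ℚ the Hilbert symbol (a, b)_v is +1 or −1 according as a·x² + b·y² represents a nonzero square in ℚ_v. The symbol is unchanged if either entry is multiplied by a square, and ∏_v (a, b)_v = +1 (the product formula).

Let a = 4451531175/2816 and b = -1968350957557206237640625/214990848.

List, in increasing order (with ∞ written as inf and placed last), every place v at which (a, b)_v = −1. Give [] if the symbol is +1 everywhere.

Mod squares: a ≡ 493493, b ≡ -430882. Check v ∈ {∞, 2, 3, 5, 7, 11, 13, 17, 19, 23, 29}.
v=23: a=23^0·(≡20), b=23^1·(≡14) mod 23; (20|23)=-1, (14|23)=-1; (−1)^{0·1·11}·(-1)^1·(-1)^0 = -1.
v=11: a=11^-1·(≡1), b=11^2·(≡10) mod 11; (1|11)=+1, (10|11)=-1; (−1)^{-1·2·5}·(+1)^2·(-1)^-1 = -1.
v=2: v_2(a)=-8, v_2(b)=-15; units ≡ 5, 7 (mod 8); ε·ε+αω+βω = 0·1+-8·0+-15·1 ≡ 1  ⇒  (a,b)_2 = -1.
v=5: a=5^2·(≡2), b=5^6·(≡2) mod 5; (2|5)=-1, (2|5)=-1; (−1)^{2·6·2}·(-1)^6·(-1)^2 = +1.
v=3: a=3^4·(≡2), b=3^-8·(≡2) mod 3; (2|3)=-1, (2|3)=-1; (−1)^{4·-8·1}·(-1)^-8·(-1)^4 = +1.
v=17: a=17^1·(≡14), b=17^3·(≡16) mod 17; (14|17)=-1, (16|17)=+1; (−1)^{1·3·8}·(-1)^3·(+1)^1 = -1.
v=19: a=19^0·(≡7), b=19^1·(≡3) mod 19; (7|19)=+1, (3|19)=-1; (−1)^{0·1·9}·(+1)^1·(-1)^0 = +1.
v=7: a=7^3·(≡4), b=7^6·(≡3) mod 7; (4|7)=+1, (3|7)=-1; (−1)^{3·6·3}·(+1)^6·(-1)^3 = -1.
v=29: a=29^1·(≡5), b=29^3·(≡3) mod 29; (5|29)=+1, (3|29)=-1; (−1)^{1·3·14}·(+1)^3·(-1)^1 = -1.
v=∞: 493493 > 0 and -430882 < 0  ⇒  (a,b)_∞ = +1.
v=13: a=13^1·(≡10), b=13^2·(≡12) mod 13; (10|13)=+1, (12|13)=+1; (−1)^{1·2·6}·(+1)^2·(+1)^1 = +1.
Ram(493493, -430882) = {2, 7, 11, 17, 23, 29}; no ℚ_2-point on the conic.

[2, 7, 11, 17, 23, 29]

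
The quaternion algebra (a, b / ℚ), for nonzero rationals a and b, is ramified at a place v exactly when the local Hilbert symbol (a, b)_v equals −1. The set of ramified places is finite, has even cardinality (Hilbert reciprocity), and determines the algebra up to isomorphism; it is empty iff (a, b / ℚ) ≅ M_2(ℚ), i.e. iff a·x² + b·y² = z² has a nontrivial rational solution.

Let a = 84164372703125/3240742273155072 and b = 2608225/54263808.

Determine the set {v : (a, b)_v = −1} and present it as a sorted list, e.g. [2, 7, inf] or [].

[2, 23]

(a, b) ≡ (12259, 23) mod (ℚ^×)²; places V = {2, 3, 5, 7, 11, 13, 17, 19, 23, 41, ∞}.
(a,b)_19: α=0, u≡17; β=2, v≡7 (mod 19); (17|19)=+1, (7|19)=+1; sign (−1)^0·+1^2·+1^0 = +1.
(a,b)_3: α=-4, u≡1; β=-2, v≡2 (mod 3); (1|3)=+1, (2|3)=-1; sign (−1)^0·+1^-2·-1^-4 = +1.
(a,b)_2: α=-26, β=-18; u≡3, v≡7 (mod 8); ε(u)ε(v)=1·1, αω(v)=-26·0, βω(u)=-18·1; sum ≡ 1  ⇒  -1.
(a,b)_11: α=2, u≡4; β=0, v≡3 (mod 11); (4|11)=+1, (3|11)=+1; sign (−1)^0·+1^0·+1^2 = +1.
(a,b)_17: α=4, u≡16; β=2, v≡14 (mod 17); (16|17)=+1, (14|17)=-1; sign (−1)^0·+1^2·-1^4 = +1.
(a,b)_5: α=6, u≡4; β=2, v≡3 (mod 5); (4|5)=+1, (3|5)=-1; sign (−1)^0·+1^2·-1^6 = +1.
(a,b)_∞: sgn(12259)=+, sgn(23)=+, so +1.
(a,b)_7: α=-2, u≡4; β=0, v≡1 (mod 7); (4|7)=+1, (1|7)=+1; sign (−1)^0·+1^0·+1^-2 = +1.
(a,b)_41: α=1, u≡34; β=0, v≡20 (mod 41); (34|41)=-1, (20|41)=+1; sign (−1)^0·-1^0·+1^1 = +1.
(a,b)_13: α=1, u≡11; β=0, v≡9 (mod 13); (11|13)=-1, (9|13)=+1; sign (−1)^0·-1^0·+1^1 = +1.
(a,b)_23: α=-3, u≡18; β=-1, v≡1 (mod 23); (18|23)=+1, (1|23)=+1; sign (−1)^1·+1^-1·+1^-3 = -1.
|Ram(12259, 23)| = 2, even; anisotropic at {2, 23}.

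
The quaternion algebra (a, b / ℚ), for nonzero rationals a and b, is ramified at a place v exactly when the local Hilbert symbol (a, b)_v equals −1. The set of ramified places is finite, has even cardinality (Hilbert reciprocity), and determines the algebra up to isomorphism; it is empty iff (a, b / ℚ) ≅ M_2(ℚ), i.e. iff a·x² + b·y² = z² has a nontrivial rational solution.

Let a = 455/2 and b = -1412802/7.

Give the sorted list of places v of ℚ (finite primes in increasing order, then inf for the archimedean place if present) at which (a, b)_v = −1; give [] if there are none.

Mod squares: a ≡ 910, b ≡ -13566. Check v ∈ {∞, 2, 3, 5, 7, 13, 17, 19}.
v=2: v_2(a)=-1, v_2(b)=1; units ≡ 7, 1 (mod 8); ε·ε+αω+βω = 1·0+-1·0+1·0 ≡ 0  ⇒  (a,b)_2 = +1.
v=13: a=13^1·(≡11), b=13^0·(≡11) mod 13; (11|13)=-1, (11|13)=-1; (−1)^{1·0·6}·(-1)^0·(-1)^1 = -1.
v=17: a=17^0·(≡15), b=17^1·(≡1) mod 17; (15|17)=+1, (1|17)=+1; (−1)^{0·1·8}·(+1)^1·(+1)^0 = +1.
v=∞: 910 > 0 and -13566 < 0  ⇒  (a,b)_∞ = +1.
v=7: a=7^1·(≡1), b=7^-1·(≡1) mod 7; (1|7)=+1, (1|7)=+1; (−1)^{1·-1·3}·(+1)^-1·(+1)^1 = -1.
v=19: a=19^0·(≡9), b=19^1·(≡12) mod 19; (9|19)=+1, (12|19)=-1; (−1)^{0·1·9}·(+1)^1·(-1)^0 = +1.
v=5: a=5^1·(≡3), b=5^0·(≡4) mod 5; (3|5)=-1, (4|5)=+1; (−1)^{1·0·2}·(-1)^0·(+1)^1 = +1.
v=3: a=3^0·(≡1), b=3^7·(≡2) mod 3; (1|3)=+1, (2|3)=-1; (−1)^{0·7·1}·(+1)^7·(-1)^0 = +1.
(910, -13566 / ℚ) ramifies at {7, 13}: a division algebra.

[7, 13]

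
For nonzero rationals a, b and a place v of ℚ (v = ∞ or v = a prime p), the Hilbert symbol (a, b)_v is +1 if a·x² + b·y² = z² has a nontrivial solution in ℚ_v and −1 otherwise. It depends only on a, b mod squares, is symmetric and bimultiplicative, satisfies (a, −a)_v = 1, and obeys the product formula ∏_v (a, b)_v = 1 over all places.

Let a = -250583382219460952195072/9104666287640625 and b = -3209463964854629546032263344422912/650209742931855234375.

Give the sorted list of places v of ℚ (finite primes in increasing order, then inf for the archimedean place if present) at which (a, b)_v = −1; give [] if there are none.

(a, b) ≡ (-2, -2805) mod (ℚ^×)²; places V = {2, 3, 5, 7, 11, 13, 17, 19, 23, 37, ∞}.
(a,b)_7: α=4, u≡6; β=6, v≡1 (mod 7); (6|7)=-1, (1|7)=+1; sign (−1)^0·-1^6·+1^4 = +1.
(a,b)_17: α=2, u≡16; β=3, v≡6 (mod 17); (16|17)=+1, (6|17)=-1; sign (−1)^0·+1^3·-1^2 = +1.
(a,b)_23: α=-4, u≡10; β=-6, v≡1 (mod 23); (10|23)=-1, (1|23)=+1; sign (−1)^0·-1^-6·+1^-4 = +1.
(a,b)_13: α=-2, u≡8; β=-2, v≡10 (mod 13); (8|13)=-1, (10|13)=+1; sign (−1)^0·-1^-2·+1^-2 = +1.
(a,b)_11: α=4, u≡4; β=7, v≡3 (mod 11); (4|11)=+1, (3|11)=+1; sign (−1)^0·+1^7·+1^4 = +1.
(a,b)_3: α=-2, u≡1; β=-5, v≡1 (mod 3); (1|3)=+1, (1|3)=+1; sign (−1)^0·+1^-5·+1^-2 = +1.
(a,b)_2: α=19, β=24; u≡7, v≡3 (mod 8); ε(u)ε(v)=1·1, αω(v)=19·1, βω(u)=24·0; sum ≡ 0  ⇒  +1.
(a,b)_19: α=6, u≡5; β=8, v≡4 (mod 19); (5|19)=+1, (4|19)=+1; sign (−1)^0·+1^8·+1^6 = +1.
(a,b)_5: α=-6, u≡2; β=-7, v≡4 (mod 5); (2|5)=-1, (4|5)=+1; sign (−1)^0·-1^-7·+1^-6 = -1.
(a,b)_37: α=-2, u≡29; β=-2, v≡36 (mod 37); (29|37)=-1, (36|37)=+1; sign (−1)^0·-1^-2·+1^-2 = +1.
(a,b)_∞: sgn(-2)=−, sgn(-2805)=−, so -1.
Ram(-2, -2805) = {5, ∞}; no ℚ_5-point on the conic.

[5, inf]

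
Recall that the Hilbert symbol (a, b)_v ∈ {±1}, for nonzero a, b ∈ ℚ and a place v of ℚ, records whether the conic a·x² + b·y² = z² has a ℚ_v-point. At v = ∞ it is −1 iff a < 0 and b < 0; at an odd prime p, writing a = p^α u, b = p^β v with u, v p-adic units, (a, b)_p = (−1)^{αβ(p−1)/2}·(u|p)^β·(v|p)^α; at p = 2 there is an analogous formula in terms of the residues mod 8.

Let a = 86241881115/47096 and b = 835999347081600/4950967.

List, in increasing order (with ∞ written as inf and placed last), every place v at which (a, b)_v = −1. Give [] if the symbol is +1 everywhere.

[3, 5, 23, 31]

(a, b) ≡ (79806090, 5642) mod (ℚ^×)²; places V = {2, 3, 5, 7, 13, 23, 29, 31, 41, ∞}.
(a,b)_31: α=1, u≡30; β=1, v≡27 (mod 31); (30|31)=-1, (27|31)=-1; sign (−1)^1·-1^1·-1^1 = -1.
(a,b)_3: α=3, u≡1; β=6, v≡2 (mod 3); (1|3)=+1, (2|3)=-1; sign (−1)^0·+1^6·-1^3 = -1.
(a,b)_∞: sgn(79806090)=+, sgn(5642)=+, so +1.
(a,b)_29: α=-2, u≡22; β=-4, v≡4 (mod 29); (22|29)=+1, (4|29)=+1; sign (−1)^0·+1^-4·+1^-2 = +1.
(a,b)_7: α=-1, u≡5; β=-1, v≡2 (mod 7); (5|7)=-1, (2|7)=+1; sign (−1)^1·-1^-1·+1^-1 = +1.
(a,b)_2: α=-3, β=7; u≡5, v≡5 (mod 8); ε(u)ε(v)=0·0, αω(v)=-3·1, βω(u)=7·1; sum ≡ 0  ⇒  +1.
(a,b)_23: α=1, u≡1; β=2, v≡14 (mod 23); (1|23)=+1, (14|23)=-1; sign (−1)^0·+1^2·-1^1 = -1.
(a,b)_13: α=1, u≡5; β=1, v≡6 (mod 13); (5|13)=-1, (6|13)=-1; sign (−1)^0·-1^1·-1^1 = +1.
(a,b)_5: α=1, u≡3; β=2, v≡2 (mod 5); (3|5)=-1, (2|5)=-1; sign (−1)^0·-1^2·-1^1 = -1.
(a,b)_41: α=3, u≡13; β=2, v≡40 (mod 41); (13|41)=-1, (40|41)=+1; sign (−1)^0·-1^2·+1^3 = +1.
(79806090, 5642 / ℚ) ramifies at {3, 5, 23, 31}: a division algebra.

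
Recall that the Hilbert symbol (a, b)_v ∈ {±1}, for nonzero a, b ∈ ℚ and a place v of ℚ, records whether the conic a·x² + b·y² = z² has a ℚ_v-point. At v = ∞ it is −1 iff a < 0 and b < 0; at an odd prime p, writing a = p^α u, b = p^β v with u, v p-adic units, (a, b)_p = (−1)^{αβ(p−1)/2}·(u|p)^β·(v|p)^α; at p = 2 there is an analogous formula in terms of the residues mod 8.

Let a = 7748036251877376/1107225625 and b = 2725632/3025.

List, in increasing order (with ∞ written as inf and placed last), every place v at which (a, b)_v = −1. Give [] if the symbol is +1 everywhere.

Mod squares: a ≡ 34, b ≡ 7. Check v ∈ {∞, 2, 3, 5, 7, 11, 13, 17}.
v=2: v_2(a)=23, v_2(b)=8; units ≡ 1, 7 (mod 8); ε·ε+αω+βω = 0·1+23·0+8·0 ≡ 0  ⇒  (a,b)_2 = +1.
v=13: a=13^2·(≡2), b=13^2·(≡11) mod 13; (2|13)=-1, (11|13)=-1; (−1)^{2·2·6}·(-1)^2·(-1)^2 = +1.
v=7: a=7^2·(≡5), b=7^1·(≡1) mod 7; (5|7)=-1, (1|7)=+1; (−1)^{2·1·3}·(-1)^1·(+1)^2 = -1.
v=5: a=5^-4·(≡1), b=5^-2·(≡2) mod 5; (1|5)=+1, (2|5)=-1; (−1)^{-4·-2·2}·(+1)^-2·(-1)^-4 = +1.
v=3: a=3^8·(≡1), b=3^2·(≡1) mod 3; (1|3)=+1, (1|3)=+1; (−1)^{8·2·1}·(+1)^2·(+1)^8 = +1.
v=11: a=11^-6·(≡9), b=11^-2·(≡10) mod 11; (9|11)=+1, (10|11)=-1; (−1)^{-6·-2·5}·(+1)^-2·(-1)^-6 = +1.
v=17: a=17^1·(≡8), b=17^0·(≡12) mod 17; (8|17)=+1, (12|17)=-1; (−1)^{1·0·8}·(+1)^0·(-1)^1 = -1.
v=∞: 34 > 0 and 7 > 0  ⇒  (a,b)_∞ = +1.
Ram(34, 7) = {7, 17}; no ℚ_7-point on the conic.

[7, 17]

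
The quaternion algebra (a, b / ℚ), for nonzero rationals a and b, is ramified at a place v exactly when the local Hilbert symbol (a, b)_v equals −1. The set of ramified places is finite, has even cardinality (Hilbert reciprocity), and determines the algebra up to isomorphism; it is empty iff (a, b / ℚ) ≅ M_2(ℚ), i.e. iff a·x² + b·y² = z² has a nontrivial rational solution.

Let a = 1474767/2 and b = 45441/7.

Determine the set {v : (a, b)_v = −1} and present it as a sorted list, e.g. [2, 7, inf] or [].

[2, 3, 7, 17]

(a, b) ≡ (14, 3927) mod (ℚ^×)²; places V = {2, 3, 7, 11, 17, ∞}.
(a,b)_∞: sgn(14)=+, sgn(3927)=+, so +1.
(a,b)_17: α=2, u≡10; β=1, v≡3 (mod 17); (10|17)=-1, (3|17)=-1; sign (−1)^0·-1^1·-1^2 = -1.
(a,b)_2: α=-1, β=0; u≡7, v≡7 (mod 8); ε(u)ε(v)=1·1, αω(v)=-1·0, βω(u)=0·0; sum ≡ 1  ⇒  -1.
(a,b)_7: α=1, u≡1; β=-1, v≡4 (mod 7); (1|7)=+1, (4|7)=+1; sign (−1)^1·+1^-1·+1^1 = -1.
(a,b)_11: α=0, u≡4; β=1, v≡4 (mod 11); (4|11)=+1, (4|11)=+1; sign (−1)^0·+1^1·+1^0 = +1.
(a,b)_3: α=6, u≡2; β=5, v≡1 (mod 3); (2|3)=-1, (1|3)=+1; sign (−1)^0·-1^5·+1^6 = -1.
(14, 3927 / ℚ) ramifies at {2, 3, 7, 17}: a division algebra.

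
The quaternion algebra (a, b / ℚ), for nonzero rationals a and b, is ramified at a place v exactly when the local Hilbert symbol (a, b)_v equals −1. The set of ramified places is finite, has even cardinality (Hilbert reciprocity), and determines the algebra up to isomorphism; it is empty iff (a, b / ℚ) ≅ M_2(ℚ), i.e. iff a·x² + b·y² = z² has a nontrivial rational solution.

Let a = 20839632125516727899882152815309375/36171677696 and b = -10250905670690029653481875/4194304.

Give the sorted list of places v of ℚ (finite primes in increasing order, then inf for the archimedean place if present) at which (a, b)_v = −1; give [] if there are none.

(a, b) ≡ (2091045, -1131) mod (ℚ^×)²; places V = {2, 3, 5, 7, 11, 13, 17, 19, 23, 29, ∞}.
(a,b)_19: α=3, u≡16; β=4, v≡4 (mod 19); (16|19)=+1, (4|19)=+1; sign (−1)^0·+1^4·+1^3 = +1.
(a,b)_3: α=3, u≡1; β=3, v≡1 (mod 3); (1|3)=+1, (1|3)=+1; sign (−1)^1·+1^3·+1^3 = -1.
(a,b)_17: α=6, u≡3; β=4, v≡2 (mod 17); (3|17)=-1, (2|17)=+1; sign (−1)^0·-1^4·+1^6 = +1.
(a,b)_13: α=4, u≡8; β=1, v≡3 (mod 13); (8|13)=-1, (3|13)=+1; sign (−1)^0·-1^1·+1^4 = -1.
(a,b)_23: α=9, u≡20; β=6, v≡17 (mod 23); (20|23)=-1, (17|23)=-1; sign (−1)^0·-1^6·-1^9 = -1.
(a,b)_∞: sgn(2091045)=+, sgn(-1131)=−, so +1.
(a,b)_5: α=5, u≡4; β=4, v≡1 (mod 5); (4|5)=+1, (1|5)=+1; sign (−1)^0·+1^4·+1^5 = +1.
(a,b)_29: α=1, u≡12; β=1, v≡21 (mod 29); (12|29)=-1, (21|29)=-1; sign (−1)^0·-1^1·-1^1 = +1.
(a,b)_7: α=-2, u≡5; β=0, v≡6 (mod 7); (5|7)=-1, (6|7)=-1; sign (−1)^0·-1^0·-1^-2 = +1.
(a,b)_2: α=-26, β=-22; u≡5, v≡5 (mod 8); ε(u)ε(v)=0·0, αω(v)=-26·1, βω(u)=-22·1; sum ≡ 0  ⇒  +1.
(a,b)_11: α=-1, u≡3; β=0, v≡6 (mod 11); (3|11)=+1, (6|11)=-1; sign (−1)^0·+1^0·-1^-1 = -1.
Ram(2091045, -1131) = {3, 11, 13, 23}; no ℚ_3-point on the conic.

[3, 11, 13, 23]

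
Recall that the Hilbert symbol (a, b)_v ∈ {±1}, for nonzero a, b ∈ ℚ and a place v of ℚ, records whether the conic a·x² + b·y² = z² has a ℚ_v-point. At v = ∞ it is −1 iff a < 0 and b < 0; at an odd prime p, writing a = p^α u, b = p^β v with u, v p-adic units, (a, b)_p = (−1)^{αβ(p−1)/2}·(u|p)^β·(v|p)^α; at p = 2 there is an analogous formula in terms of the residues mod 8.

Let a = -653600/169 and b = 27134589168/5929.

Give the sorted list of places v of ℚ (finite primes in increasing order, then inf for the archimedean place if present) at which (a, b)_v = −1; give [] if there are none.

Mod squares: a ≡ -1634, b ≡ 72447. Check v ∈ {∞, 2, 3, 5, 7, 11, 13, 17, 19, 31, 41, 43}.
v=11: a=11^0·(≡5), b=11^-2·(≡1) mod 11; (5|11)=+1, (1|11)=+1; (−1)^{0·-2·5}·(+1)^-2·(+1)^0 = +1.
v=7: a=7^0·(≡4), b=7^-2·(≡4) mod 7; (4|7)=+1, (4|7)=+1; (−1)^{0·-2·3}·(+1)^-2·(+1)^0 = +1.
v=19: a=19^1·(≡5), b=19^1·(≡18) mod 19; (5|19)=+1, (18|19)=-1; (−1)^{1·1·9}·(+1)^1·(-1)^1 = +1.
v=31: a=31^0·(≡18), b=31^1·(≡3) mod 31; (18|31)=+1, (3|31)=-1; (−1)^{0·1·15}·(+1)^1·(-1)^0 = +1.
v=∞: -1634 < 0 and 72447 > 0  ⇒  (a,b)_∞ = +1.
v=17: a=17^0·(≡1), b=17^2·(≡7) mod 17; (1|17)=+1, (7|17)=-1; (−1)^{0·2·8}·(+1)^2·(-1)^0 = +1.
v=3: a=3^0·(≡1), b=3^5·(≡2) mod 3; (1|3)=+1, (2|3)=-1; (−1)^{0·5·1}·(+1)^5·(-1)^0 = +1.
v=43: a=43^1·(≡7), b=43^0·(≡31) mod 43; (7|43)=-1, (31|43)=+1; (−1)^{1·0·21}·(-1)^0·(+1)^1 = +1.
v=2: v_2(a)=5, v_2(b)=4; units ≡ 7, 7 (mod 8); ε·ε+αω+βω = 1·1+5·0+4·0 ≡ 1  ⇒  (a,b)_2 = -1.
v=41: a=41^0·(≡29), b=41^1·(≡8) mod 41; (29|41)=-1, (8|41)=+1; (−1)^{0·1·20}·(-1)^1·(+1)^0 = -1.
v=5: a=5^2·(≡4), b=5^0·(≡2) mod 5; (4|5)=+1, (2|5)=-1; (−1)^{2·0·2}·(+1)^0·(-1)^2 = +1.
v=13: a=13^-2·(≡1), b=13^0·(≡11) mod 13; (1|13)=+1, (11|13)=-1; (−1)^{-2·0·6}·(+1)^0·(-1)^-2 = +1.
(-1634, 72447 / ℚ) ramifies at {2, 41}: a division algebra.

[2, 41]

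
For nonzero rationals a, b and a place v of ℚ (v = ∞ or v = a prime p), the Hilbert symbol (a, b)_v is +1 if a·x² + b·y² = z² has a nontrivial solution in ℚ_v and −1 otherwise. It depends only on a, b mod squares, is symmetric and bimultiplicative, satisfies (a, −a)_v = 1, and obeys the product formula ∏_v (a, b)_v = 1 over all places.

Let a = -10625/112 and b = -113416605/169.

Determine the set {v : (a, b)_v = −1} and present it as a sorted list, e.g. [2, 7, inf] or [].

Mod squares: a ≡ -119, b ≡ -4845. Check v ∈ {∞, 2, 3, 5, 7, 13, 17, 19}.
v=∞: -119 < 0 and -4845 < 0  ⇒  (a,b)_∞ = -1.
v=3: a=3^0·(≡1), b=3^5·(≡2) mod 3; (1|3)=+1, (2|3)=-1; (−1)^{0·5·1}·(+1)^5·(-1)^0 = +1.
v=19: a=19^0·(≡2), b=19^1·(≡4) mod 19; (2|19)=-1, (4|19)=+1; (−1)^{0·1·9}·(-1)^1·(+1)^0 = -1.
v=2: v_2(a)=-4, v_2(b)=0; units ≡ 1, 3 (mod 8); ε·ε+αω+βω = 0·1+-4·1+0·0 ≡ 0  ⇒  (a,b)_2 = +1.
v=7: a=7^-1·(≡4), b=7^0·(≡6) mod 7; (4|7)=+1, (6|7)=-1; (−1)^{-1·0·3}·(+1)^0·(-1)^-1 = -1.
v=5: a=5^4·(≡4), b=5^1·(≡1) mod 5; (4|5)=+1, (1|5)=+1; (−1)^{4·1·2}·(+1)^1·(+1)^4 = +1.
v=17: a=17^1·(≡14), b=17^3·(≡16) mod 17; (14|17)=-1, (16|17)=+1; (−1)^{1·3·8}·(-1)^3·(+1)^1 = -1.
v=13: a=13^0·(≡6), b=13^-2·(≡10) mod 13; (6|13)=-1, (10|13)=+1; (−1)^{0·-2·6}·(-1)^-2·(+1)^0 = +1.
(-119, -4845 / ℚ) ramifies at {7, 17, 19, ∞}: a division algebra.

[7, 17, 19, inf]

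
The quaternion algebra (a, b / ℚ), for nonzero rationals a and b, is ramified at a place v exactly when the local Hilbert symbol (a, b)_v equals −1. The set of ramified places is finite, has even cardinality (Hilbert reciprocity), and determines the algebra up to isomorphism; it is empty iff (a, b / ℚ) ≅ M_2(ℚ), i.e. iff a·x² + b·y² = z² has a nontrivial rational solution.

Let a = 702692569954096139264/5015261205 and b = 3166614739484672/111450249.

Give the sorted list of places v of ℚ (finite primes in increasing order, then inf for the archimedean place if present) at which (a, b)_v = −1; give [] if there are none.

Mod squares: a ≡ 55, b ≡ 203. Check v ∈ {∞, 2, 3, 5, 7, 11, 17, 19, 23, 29}.
v=2: v_2(a)=10, v_2(b)=20; units ≡ 7, 3 (mod 8); ε·ε+αω+βω = 1·1+10·1+20·0 ≡ 1  ⇒  (a,b)_2 = -1.
v=5: a=5^-1·(≡4), b=5^0·(≡3) mod 5; (4|5)=+1, (3|5)=-1; (−1)^{-1·0·2}·(+1)^0·(-1)^-1 = -1.
v=3: a=3^-8·(≡1), b=3^-6·(≡2) mod 3; (1|3)=+1, (2|3)=-1; (−1)^{-8·-6·1}·(+1)^-6·(-1)^-8 = +1.
v=7: a=7^4·(≡5), b=7^3·(≡2) mod 7; (5|7)=-1, (2|7)=+1; (−1)^{4·3·3}·(-1)^3·(+1)^4 = -1.
v=17: a=17^-2·(≡4), b=17^-2·(≡16) mod 17; (4|17)=+1, (16|17)=+1; (−1)^{-2·-2·8}·(+1)^-2·(+1)^-2 = +1.
v=23: a=23^-2·(≡16), b=23^-2·(≡20) mod 23; (16|23)=+1, (20|23)=-1; (−1)^{-2·-2·11}·(+1)^-2·(-1)^-2 = +1.
v=19: a=19^2·(≡17), b=19^2·(≡13) mod 19; (17|19)=+1, (13|19)=-1; (−1)^{2·2·9}·(+1)^2·(-1)^2 = +1.
v=11: a=11^3·(≡1), b=11^0·(≡4) mod 11; (1|11)=+1, (4|11)=+1; (−1)^{3·0·5}·(+1)^0·(+1)^3 = +1.
v=∞: 55 > 0 and 203 > 0  ⇒  (a,b)_∞ = +1.
v=29: a=29^6·(≡12), b=29^3·(≡13) mod 29; (12|29)=-1, (13|29)=+1; (−1)^{6·3·14}·(-1)^3·(+1)^6 = -1.
Ram(55, 203) = {2, 5, 7, 29}; no ℚ_2-point on the conic.

[2, 5, 7, 29]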